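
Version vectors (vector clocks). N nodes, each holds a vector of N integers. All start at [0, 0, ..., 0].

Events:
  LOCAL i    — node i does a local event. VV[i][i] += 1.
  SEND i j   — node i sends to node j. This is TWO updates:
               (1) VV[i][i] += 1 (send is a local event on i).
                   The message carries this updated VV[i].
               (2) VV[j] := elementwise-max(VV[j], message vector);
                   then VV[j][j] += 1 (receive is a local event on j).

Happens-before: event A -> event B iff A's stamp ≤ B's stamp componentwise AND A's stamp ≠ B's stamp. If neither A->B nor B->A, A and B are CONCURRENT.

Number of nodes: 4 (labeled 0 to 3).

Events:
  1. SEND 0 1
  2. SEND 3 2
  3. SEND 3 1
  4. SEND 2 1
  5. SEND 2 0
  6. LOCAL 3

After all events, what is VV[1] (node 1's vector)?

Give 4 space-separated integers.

Initial: VV[0]=[0, 0, 0, 0]
Initial: VV[1]=[0, 0, 0, 0]
Initial: VV[2]=[0, 0, 0, 0]
Initial: VV[3]=[0, 0, 0, 0]
Event 1: SEND 0->1: VV[0][0]++ -> VV[0]=[1, 0, 0, 0], msg_vec=[1, 0, 0, 0]; VV[1]=max(VV[1],msg_vec) then VV[1][1]++ -> VV[1]=[1, 1, 0, 0]
Event 2: SEND 3->2: VV[3][3]++ -> VV[3]=[0, 0, 0, 1], msg_vec=[0, 0, 0, 1]; VV[2]=max(VV[2],msg_vec) then VV[2][2]++ -> VV[2]=[0, 0, 1, 1]
Event 3: SEND 3->1: VV[3][3]++ -> VV[3]=[0, 0, 0, 2], msg_vec=[0, 0, 0, 2]; VV[1]=max(VV[1],msg_vec) then VV[1][1]++ -> VV[1]=[1, 2, 0, 2]
Event 4: SEND 2->1: VV[2][2]++ -> VV[2]=[0, 0, 2, 1], msg_vec=[0, 0, 2, 1]; VV[1]=max(VV[1],msg_vec) then VV[1][1]++ -> VV[1]=[1, 3, 2, 2]
Event 5: SEND 2->0: VV[2][2]++ -> VV[2]=[0, 0, 3, 1], msg_vec=[0, 0, 3, 1]; VV[0]=max(VV[0],msg_vec) then VV[0][0]++ -> VV[0]=[2, 0, 3, 1]
Event 6: LOCAL 3: VV[3][3]++ -> VV[3]=[0, 0, 0, 3]
Final vectors: VV[0]=[2, 0, 3, 1]; VV[1]=[1, 3, 2, 2]; VV[2]=[0, 0, 3, 1]; VV[3]=[0, 0, 0, 3]

Answer: 1 3 2 2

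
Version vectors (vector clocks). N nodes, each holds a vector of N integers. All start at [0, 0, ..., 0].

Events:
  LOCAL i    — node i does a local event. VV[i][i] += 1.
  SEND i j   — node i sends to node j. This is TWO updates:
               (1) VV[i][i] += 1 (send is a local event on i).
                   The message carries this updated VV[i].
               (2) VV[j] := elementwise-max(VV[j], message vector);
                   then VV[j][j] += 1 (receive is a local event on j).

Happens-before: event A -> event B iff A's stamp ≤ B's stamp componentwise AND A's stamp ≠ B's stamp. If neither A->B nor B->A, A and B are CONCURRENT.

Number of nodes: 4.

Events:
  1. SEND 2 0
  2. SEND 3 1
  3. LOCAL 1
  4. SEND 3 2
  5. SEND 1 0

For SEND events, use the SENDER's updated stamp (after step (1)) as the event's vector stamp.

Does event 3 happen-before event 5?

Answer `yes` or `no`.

Answer: yes

Derivation:
Initial: VV[0]=[0, 0, 0, 0]
Initial: VV[1]=[0, 0, 0, 0]
Initial: VV[2]=[0, 0, 0, 0]
Initial: VV[3]=[0, 0, 0, 0]
Event 1: SEND 2->0: VV[2][2]++ -> VV[2]=[0, 0, 1, 0], msg_vec=[0, 0, 1, 0]; VV[0]=max(VV[0],msg_vec) then VV[0][0]++ -> VV[0]=[1, 0, 1, 0]
Event 2: SEND 3->1: VV[3][3]++ -> VV[3]=[0, 0, 0, 1], msg_vec=[0, 0, 0, 1]; VV[1]=max(VV[1],msg_vec) then VV[1][1]++ -> VV[1]=[0, 1, 0, 1]
Event 3: LOCAL 1: VV[1][1]++ -> VV[1]=[0, 2, 0, 1]
Event 4: SEND 3->2: VV[3][3]++ -> VV[3]=[0, 0, 0, 2], msg_vec=[0, 0, 0, 2]; VV[2]=max(VV[2],msg_vec) then VV[2][2]++ -> VV[2]=[0, 0, 2, 2]
Event 5: SEND 1->0: VV[1][1]++ -> VV[1]=[0, 3, 0, 1], msg_vec=[0, 3, 0, 1]; VV[0]=max(VV[0],msg_vec) then VV[0][0]++ -> VV[0]=[2, 3, 1, 1]
Event 3 stamp: [0, 2, 0, 1]
Event 5 stamp: [0, 3, 0, 1]
[0, 2, 0, 1] <= [0, 3, 0, 1]? True. Equal? False. Happens-before: True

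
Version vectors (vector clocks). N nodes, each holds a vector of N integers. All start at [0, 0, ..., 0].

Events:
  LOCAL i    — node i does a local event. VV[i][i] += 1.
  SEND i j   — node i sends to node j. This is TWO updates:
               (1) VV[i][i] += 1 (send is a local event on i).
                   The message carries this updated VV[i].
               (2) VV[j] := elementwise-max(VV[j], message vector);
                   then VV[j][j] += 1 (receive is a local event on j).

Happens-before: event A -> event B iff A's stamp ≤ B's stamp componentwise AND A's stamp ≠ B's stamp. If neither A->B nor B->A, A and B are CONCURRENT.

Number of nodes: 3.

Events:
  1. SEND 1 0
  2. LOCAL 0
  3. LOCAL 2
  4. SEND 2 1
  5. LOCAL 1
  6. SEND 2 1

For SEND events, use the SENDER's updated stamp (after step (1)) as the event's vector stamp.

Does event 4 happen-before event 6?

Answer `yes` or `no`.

Initial: VV[0]=[0, 0, 0]
Initial: VV[1]=[0, 0, 0]
Initial: VV[2]=[0, 0, 0]
Event 1: SEND 1->0: VV[1][1]++ -> VV[1]=[0, 1, 0], msg_vec=[0, 1, 0]; VV[0]=max(VV[0],msg_vec) then VV[0][0]++ -> VV[0]=[1, 1, 0]
Event 2: LOCAL 0: VV[0][0]++ -> VV[0]=[2, 1, 0]
Event 3: LOCAL 2: VV[2][2]++ -> VV[2]=[0, 0, 1]
Event 4: SEND 2->1: VV[2][2]++ -> VV[2]=[0, 0, 2], msg_vec=[0, 0, 2]; VV[1]=max(VV[1],msg_vec) then VV[1][1]++ -> VV[1]=[0, 2, 2]
Event 5: LOCAL 1: VV[1][1]++ -> VV[1]=[0, 3, 2]
Event 6: SEND 2->1: VV[2][2]++ -> VV[2]=[0, 0, 3], msg_vec=[0, 0, 3]; VV[1]=max(VV[1],msg_vec) then VV[1][1]++ -> VV[1]=[0, 4, 3]
Event 4 stamp: [0, 0, 2]
Event 6 stamp: [0, 0, 3]
[0, 0, 2] <= [0, 0, 3]? True. Equal? False. Happens-before: True

Answer: yes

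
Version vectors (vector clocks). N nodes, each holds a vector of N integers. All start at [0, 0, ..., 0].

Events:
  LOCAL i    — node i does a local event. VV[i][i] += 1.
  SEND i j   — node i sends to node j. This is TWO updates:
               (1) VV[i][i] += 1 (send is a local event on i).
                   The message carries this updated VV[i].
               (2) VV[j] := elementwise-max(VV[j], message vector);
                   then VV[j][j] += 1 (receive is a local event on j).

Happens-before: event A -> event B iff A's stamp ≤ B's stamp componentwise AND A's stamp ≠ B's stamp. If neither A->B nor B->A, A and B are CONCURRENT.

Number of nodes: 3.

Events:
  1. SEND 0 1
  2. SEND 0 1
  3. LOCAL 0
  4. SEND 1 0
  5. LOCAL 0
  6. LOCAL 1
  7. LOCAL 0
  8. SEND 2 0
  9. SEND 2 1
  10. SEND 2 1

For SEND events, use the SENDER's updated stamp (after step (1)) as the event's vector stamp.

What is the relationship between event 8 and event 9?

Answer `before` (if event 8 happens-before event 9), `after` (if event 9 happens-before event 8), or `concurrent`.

Answer: before

Derivation:
Initial: VV[0]=[0, 0, 0]
Initial: VV[1]=[0, 0, 0]
Initial: VV[2]=[0, 0, 0]
Event 1: SEND 0->1: VV[0][0]++ -> VV[0]=[1, 0, 0], msg_vec=[1, 0, 0]; VV[1]=max(VV[1],msg_vec) then VV[1][1]++ -> VV[1]=[1, 1, 0]
Event 2: SEND 0->1: VV[0][0]++ -> VV[0]=[2, 0, 0], msg_vec=[2, 0, 0]; VV[1]=max(VV[1],msg_vec) then VV[1][1]++ -> VV[1]=[2, 2, 0]
Event 3: LOCAL 0: VV[0][0]++ -> VV[0]=[3, 0, 0]
Event 4: SEND 1->0: VV[1][1]++ -> VV[1]=[2, 3, 0], msg_vec=[2, 3, 0]; VV[0]=max(VV[0],msg_vec) then VV[0][0]++ -> VV[0]=[4, 3, 0]
Event 5: LOCAL 0: VV[0][0]++ -> VV[0]=[5, 3, 0]
Event 6: LOCAL 1: VV[1][1]++ -> VV[1]=[2, 4, 0]
Event 7: LOCAL 0: VV[0][0]++ -> VV[0]=[6, 3, 0]
Event 8: SEND 2->0: VV[2][2]++ -> VV[2]=[0, 0, 1], msg_vec=[0, 0, 1]; VV[0]=max(VV[0],msg_vec) then VV[0][0]++ -> VV[0]=[7, 3, 1]
Event 9: SEND 2->1: VV[2][2]++ -> VV[2]=[0, 0, 2], msg_vec=[0, 0, 2]; VV[1]=max(VV[1],msg_vec) then VV[1][1]++ -> VV[1]=[2, 5, 2]
Event 10: SEND 2->1: VV[2][2]++ -> VV[2]=[0, 0, 3], msg_vec=[0, 0, 3]; VV[1]=max(VV[1],msg_vec) then VV[1][1]++ -> VV[1]=[2, 6, 3]
Event 8 stamp: [0, 0, 1]
Event 9 stamp: [0, 0, 2]
[0, 0, 1] <= [0, 0, 2]? True
[0, 0, 2] <= [0, 0, 1]? False
Relation: before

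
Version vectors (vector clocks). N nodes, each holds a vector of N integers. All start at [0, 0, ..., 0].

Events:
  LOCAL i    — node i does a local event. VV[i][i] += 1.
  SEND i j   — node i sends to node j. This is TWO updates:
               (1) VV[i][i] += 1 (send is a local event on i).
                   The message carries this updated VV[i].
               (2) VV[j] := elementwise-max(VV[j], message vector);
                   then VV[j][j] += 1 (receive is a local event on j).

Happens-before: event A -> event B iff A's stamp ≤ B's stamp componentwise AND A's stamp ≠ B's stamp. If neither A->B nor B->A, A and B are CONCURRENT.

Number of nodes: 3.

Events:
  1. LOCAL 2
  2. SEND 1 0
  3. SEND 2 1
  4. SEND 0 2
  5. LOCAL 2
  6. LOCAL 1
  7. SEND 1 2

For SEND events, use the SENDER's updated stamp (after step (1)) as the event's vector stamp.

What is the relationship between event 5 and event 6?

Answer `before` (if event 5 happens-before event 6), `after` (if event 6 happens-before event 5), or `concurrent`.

Answer: concurrent

Derivation:
Initial: VV[0]=[0, 0, 0]
Initial: VV[1]=[0, 0, 0]
Initial: VV[2]=[0, 0, 0]
Event 1: LOCAL 2: VV[2][2]++ -> VV[2]=[0, 0, 1]
Event 2: SEND 1->0: VV[1][1]++ -> VV[1]=[0, 1, 0], msg_vec=[0, 1, 0]; VV[0]=max(VV[0],msg_vec) then VV[0][0]++ -> VV[0]=[1, 1, 0]
Event 3: SEND 2->1: VV[2][2]++ -> VV[2]=[0, 0, 2], msg_vec=[0, 0, 2]; VV[1]=max(VV[1],msg_vec) then VV[1][1]++ -> VV[1]=[0, 2, 2]
Event 4: SEND 0->2: VV[0][0]++ -> VV[0]=[2, 1, 0], msg_vec=[2, 1, 0]; VV[2]=max(VV[2],msg_vec) then VV[2][2]++ -> VV[2]=[2, 1, 3]
Event 5: LOCAL 2: VV[2][2]++ -> VV[2]=[2, 1, 4]
Event 6: LOCAL 1: VV[1][1]++ -> VV[1]=[0, 3, 2]
Event 7: SEND 1->2: VV[1][1]++ -> VV[1]=[0, 4, 2], msg_vec=[0, 4, 2]; VV[2]=max(VV[2],msg_vec) then VV[2][2]++ -> VV[2]=[2, 4, 5]
Event 5 stamp: [2, 1, 4]
Event 6 stamp: [0, 3, 2]
[2, 1, 4] <= [0, 3, 2]? False
[0, 3, 2] <= [2, 1, 4]? False
Relation: concurrent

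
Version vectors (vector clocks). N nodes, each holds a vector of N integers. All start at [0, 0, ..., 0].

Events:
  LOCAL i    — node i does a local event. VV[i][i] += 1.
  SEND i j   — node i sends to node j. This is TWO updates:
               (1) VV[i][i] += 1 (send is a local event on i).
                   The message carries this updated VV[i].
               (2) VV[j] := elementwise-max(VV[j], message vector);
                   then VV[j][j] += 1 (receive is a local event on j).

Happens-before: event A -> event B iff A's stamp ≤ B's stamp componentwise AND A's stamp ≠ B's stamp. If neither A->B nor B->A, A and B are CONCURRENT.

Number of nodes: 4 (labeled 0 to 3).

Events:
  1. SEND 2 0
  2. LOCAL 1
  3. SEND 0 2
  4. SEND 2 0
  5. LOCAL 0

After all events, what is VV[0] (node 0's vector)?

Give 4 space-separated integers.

Initial: VV[0]=[0, 0, 0, 0]
Initial: VV[1]=[0, 0, 0, 0]
Initial: VV[2]=[0, 0, 0, 0]
Initial: VV[3]=[0, 0, 0, 0]
Event 1: SEND 2->0: VV[2][2]++ -> VV[2]=[0, 0, 1, 0], msg_vec=[0, 0, 1, 0]; VV[0]=max(VV[0],msg_vec) then VV[0][0]++ -> VV[0]=[1, 0, 1, 0]
Event 2: LOCAL 1: VV[1][1]++ -> VV[1]=[0, 1, 0, 0]
Event 3: SEND 0->2: VV[0][0]++ -> VV[0]=[2, 0, 1, 0], msg_vec=[2, 0, 1, 0]; VV[2]=max(VV[2],msg_vec) then VV[2][2]++ -> VV[2]=[2, 0, 2, 0]
Event 4: SEND 2->0: VV[2][2]++ -> VV[2]=[2, 0, 3, 0], msg_vec=[2, 0, 3, 0]; VV[0]=max(VV[0],msg_vec) then VV[0][0]++ -> VV[0]=[3, 0, 3, 0]
Event 5: LOCAL 0: VV[0][0]++ -> VV[0]=[4, 0, 3, 0]
Final vectors: VV[0]=[4, 0, 3, 0]; VV[1]=[0, 1, 0, 0]; VV[2]=[2, 0, 3, 0]; VV[3]=[0, 0, 0, 0]

Answer: 4 0 3 0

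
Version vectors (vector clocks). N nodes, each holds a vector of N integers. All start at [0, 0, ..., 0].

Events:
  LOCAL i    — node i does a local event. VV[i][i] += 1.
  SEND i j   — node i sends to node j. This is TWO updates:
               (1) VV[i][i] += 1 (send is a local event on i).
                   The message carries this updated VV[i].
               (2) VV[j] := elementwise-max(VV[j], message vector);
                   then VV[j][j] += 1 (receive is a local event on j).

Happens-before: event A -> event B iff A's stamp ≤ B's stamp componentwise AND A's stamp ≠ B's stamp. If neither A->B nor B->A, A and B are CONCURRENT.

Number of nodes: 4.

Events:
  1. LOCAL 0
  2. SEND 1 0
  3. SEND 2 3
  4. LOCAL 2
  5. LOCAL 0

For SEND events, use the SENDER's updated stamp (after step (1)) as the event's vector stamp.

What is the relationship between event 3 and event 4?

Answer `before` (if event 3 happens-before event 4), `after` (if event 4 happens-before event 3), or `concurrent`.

Answer: before

Derivation:
Initial: VV[0]=[0, 0, 0, 0]
Initial: VV[1]=[0, 0, 0, 0]
Initial: VV[2]=[0, 0, 0, 0]
Initial: VV[3]=[0, 0, 0, 0]
Event 1: LOCAL 0: VV[0][0]++ -> VV[0]=[1, 0, 0, 0]
Event 2: SEND 1->0: VV[1][1]++ -> VV[1]=[0, 1, 0, 0], msg_vec=[0, 1, 0, 0]; VV[0]=max(VV[0],msg_vec) then VV[0][0]++ -> VV[0]=[2, 1, 0, 0]
Event 3: SEND 2->3: VV[2][2]++ -> VV[2]=[0, 0, 1, 0], msg_vec=[0, 0, 1, 0]; VV[3]=max(VV[3],msg_vec) then VV[3][3]++ -> VV[3]=[0, 0, 1, 1]
Event 4: LOCAL 2: VV[2][2]++ -> VV[2]=[0, 0, 2, 0]
Event 5: LOCAL 0: VV[0][0]++ -> VV[0]=[3, 1, 0, 0]
Event 3 stamp: [0, 0, 1, 0]
Event 4 stamp: [0, 0, 2, 0]
[0, 0, 1, 0] <= [0, 0, 2, 0]? True
[0, 0, 2, 0] <= [0, 0, 1, 0]? False
Relation: before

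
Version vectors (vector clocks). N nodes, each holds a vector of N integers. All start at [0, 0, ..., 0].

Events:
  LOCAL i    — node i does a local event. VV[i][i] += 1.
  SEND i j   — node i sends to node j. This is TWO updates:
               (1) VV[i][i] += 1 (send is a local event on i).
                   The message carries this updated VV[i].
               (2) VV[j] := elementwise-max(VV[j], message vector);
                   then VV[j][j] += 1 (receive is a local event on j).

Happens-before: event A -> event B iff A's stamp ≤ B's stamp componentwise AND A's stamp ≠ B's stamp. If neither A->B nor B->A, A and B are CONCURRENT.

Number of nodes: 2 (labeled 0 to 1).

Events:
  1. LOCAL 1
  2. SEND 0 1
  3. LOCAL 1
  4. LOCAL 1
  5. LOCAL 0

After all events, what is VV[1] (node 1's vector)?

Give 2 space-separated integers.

Answer: 1 4

Derivation:
Initial: VV[0]=[0, 0]
Initial: VV[1]=[0, 0]
Event 1: LOCAL 1: VV[1][1]++ -> VV[1]=[0, 1]
Event 2: SEND 0->1: VV[0][0]++ -> VV[0]=[1, 0], msg_vec=[1, 0]; VV[1]=max(VV[1],msg_vec) then VV[1][1]++ -> VV[1]=[1, 2]
Event 3: LOCAL 1: VV[1][1]++ -> VV[1]=[1, 3]
Event 4: LOCAL 1: VV[1][1]++ -> VV[1]=[1, 4]
Event 5: LOCAL 0: VV[0][0]++ -> VV[0]=[2, 0]
Final vectors: VV[0]=[2, 0]; VV[1]=[1, 4]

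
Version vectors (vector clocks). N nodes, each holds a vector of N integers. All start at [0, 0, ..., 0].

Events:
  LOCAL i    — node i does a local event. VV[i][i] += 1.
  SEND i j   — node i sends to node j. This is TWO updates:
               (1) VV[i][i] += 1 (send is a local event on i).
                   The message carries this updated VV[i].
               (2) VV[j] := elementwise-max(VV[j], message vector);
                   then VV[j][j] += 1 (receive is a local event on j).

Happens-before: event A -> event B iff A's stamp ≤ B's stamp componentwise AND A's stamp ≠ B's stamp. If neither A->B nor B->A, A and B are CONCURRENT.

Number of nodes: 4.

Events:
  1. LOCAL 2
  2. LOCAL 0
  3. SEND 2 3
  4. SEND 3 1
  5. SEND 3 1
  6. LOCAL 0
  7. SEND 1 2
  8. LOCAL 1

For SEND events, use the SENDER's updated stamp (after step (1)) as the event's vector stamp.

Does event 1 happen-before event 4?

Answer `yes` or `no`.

Initial: VV[0]=[0, 0, 0, 0]
Initial: VV[1]=[0, 0, 0, 0]
Initial: VV[2]=[0, 0, 0, 0]
Initial: VV[3]=[0, 0, 0, 0]
Event 1: LOCAL 2: VV[2][2]++ -> VV[2]=[0, 0, 1, 0]
Event 2: LOCAL 0: VV[0][0]++ -> VV[0]=[1, 0, 0, 0]
Event 3: SEND 2->3: VV[2][2]++ -> VV[2]=[0, 0, 2, 0], msg_vec=[0, 0, 2, 0]; VV[3]=max(VV[3],msg_vec) then VV[3][3]++ -> VV[3]=[0, 0, 2, 1]
Event 4: SEND 3->1: VV[3][3]++ -> VV[3]=[0, 0, 2, 2], msg_vec=[0, 0, 2, 2]; VV[1]=max(VV[1],msg_vec) then VV[1][1]++ -> VV[1]=[0, 1, 2, 2]
Event 5: SEND 3->1: VV[3][3]++ -> VV[3]=[0, 0, 2, 3], msg_vec=[0, 0, 2, 3]; VV[1]=max(VV[1],msg_vec) then VV[1][1]++ -> VV[1]=[0, 2, 2, 3]
Event 6: LOCAL 0: VV[0][0]++ -> VV[0]=[2, 0, 0, 0]
Event 7: SEND 1->2: VV[1][1]++ -> VV[1]=[0, 3, 2, 3], msg_vec=[0, 3, 2, 3]; VV[2]=max(VV[2],msg_vec) then VV[2][2]++ -> VV[2]=[0, 3, 3, 3]
Event 8: LOCAL 1: VV[1][1]++ -> VV[1]=[0, 4, 2, 3]
Event 1 stamp: [0, 0, 1, 0]
Event 4 stamp: [0, 0, 2, 2]
[0, 0, 1, 0] <= [0, 0, 2, 2]? True. Equal? False. Happens-before: True

Answer: yes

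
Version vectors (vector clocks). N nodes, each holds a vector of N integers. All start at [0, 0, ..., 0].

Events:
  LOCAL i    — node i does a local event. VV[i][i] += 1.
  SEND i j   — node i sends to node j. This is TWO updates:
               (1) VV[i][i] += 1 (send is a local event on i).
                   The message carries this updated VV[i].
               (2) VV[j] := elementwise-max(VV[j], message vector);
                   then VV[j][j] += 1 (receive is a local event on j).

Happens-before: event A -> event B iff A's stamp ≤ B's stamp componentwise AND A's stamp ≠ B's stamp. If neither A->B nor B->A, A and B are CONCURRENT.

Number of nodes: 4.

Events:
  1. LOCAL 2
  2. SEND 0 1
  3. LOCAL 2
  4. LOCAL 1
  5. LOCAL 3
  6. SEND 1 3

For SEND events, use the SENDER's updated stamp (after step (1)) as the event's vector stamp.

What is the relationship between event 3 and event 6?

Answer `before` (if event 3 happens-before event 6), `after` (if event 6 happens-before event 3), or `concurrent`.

Answer: concurrent

Derivation:
Initial: VV[0]=[0, 0, 0, 0]
Initial: VV[1]=[0, 0, 0, 0]
Initial: VV[2]=[0, 0, 0, 0]
Initial: VV[3]=[0, 0, 0, 0]
Event 1: LOCAL 2: VV[2][2]++ -> VV[2]=[0, 0, 1, 0]
Event 2: SEND 0->1: VV[0][0]++ -> VV[0]=[1, 0, 0, 0], msg_vec=[1, 0, 0, 0]; VV[1]=max(VV[1],msg_vec) then VV[1][1]++ -> VV[1]=[1, 1, 0, 0]
Event 3: LOCAL 2: VV[2][2]++ -> VV[2]=[0, 0, 2, 0]
Event 4: LOCAL 1: VV[1][1]++ -> VV[1]=[1, 2, 0, 0]
Event 5: LOCAL 3: VV[3][3]++ -> VV[3]=[0, 0, 0, 1]
Event 6: SEND 1->3: VV[1][1]++ -> VV[1]=[1, 3, 0, 0], msg_vec=[1, 3, 0, 0]; VV[3]=max(VV[3],msg_vec) then VV[3][3]++ -> VV[3]=[1, 3, 0, 2]
Event 3 stamp: [0, 0, 2, 0]
Event 6 stamp: [1, 3, 0, 0]
[0, 0, 2, 0] <= [1, 3, 0, 0]? False
[1, 3, 0, 0] <= [0, 0, 2, 0]? False
Relation: concurrent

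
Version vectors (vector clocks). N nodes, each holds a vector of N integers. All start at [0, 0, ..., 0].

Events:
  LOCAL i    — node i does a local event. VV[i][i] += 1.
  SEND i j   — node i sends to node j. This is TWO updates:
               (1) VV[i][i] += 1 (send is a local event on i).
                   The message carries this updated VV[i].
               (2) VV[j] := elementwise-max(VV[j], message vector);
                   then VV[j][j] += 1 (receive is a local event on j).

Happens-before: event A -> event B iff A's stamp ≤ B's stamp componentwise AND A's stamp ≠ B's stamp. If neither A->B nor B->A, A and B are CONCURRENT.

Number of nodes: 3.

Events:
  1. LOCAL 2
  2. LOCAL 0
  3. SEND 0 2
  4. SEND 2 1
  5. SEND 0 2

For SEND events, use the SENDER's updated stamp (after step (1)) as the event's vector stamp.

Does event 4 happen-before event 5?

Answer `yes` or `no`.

Answer: no

Derivation:
Initial: VV[0]=[0, 0, 0]
Initial: VV[1]=[0, 0, 0]
Initial: VV[2]=[0, 0, 0]
Event 1: LOCAL 2: VV[2][2]++ -> VV[2]=[0, 0, 1]
Event 2: LOCAL 0: VV[0][0]++ -> VV[0]=[1, 0, 0]
Event 3: SEND 0->2: VV[0][0]++ -> VV[0]=[2, 0, 0], msg_vec=[2, 0, 0]; VV[2]=max(VV[2],msg_vec) then VV[2][2]++ -> VV[2]=[2, 0, 2]
Event 4: SEND 2->1: VV[2][2]++ -> VV[2]=[2, 0, 3], msg_vec=[2, 0, 3]; VV[1]=max(VV[1],msg_vec) then VV[1][1]++ -> VV[1]=[2, 1, 3]
Event 5: SEND 0->2: VV[0][0]++ -> VV[0]=[3, 0, 0], msg_vec=[3, 0, 0]; VV[2]=max(VV[2],msg_vec) then VV[2][2]++ -> VV[2]=[3, 0, 4]
Event 4 stamp: [2, 0, 3]
Event 5 stamp: [3, 0, 0]
[2, 0, 3] <= [3, 0, 0]? False. Equal? False. Happens-before: False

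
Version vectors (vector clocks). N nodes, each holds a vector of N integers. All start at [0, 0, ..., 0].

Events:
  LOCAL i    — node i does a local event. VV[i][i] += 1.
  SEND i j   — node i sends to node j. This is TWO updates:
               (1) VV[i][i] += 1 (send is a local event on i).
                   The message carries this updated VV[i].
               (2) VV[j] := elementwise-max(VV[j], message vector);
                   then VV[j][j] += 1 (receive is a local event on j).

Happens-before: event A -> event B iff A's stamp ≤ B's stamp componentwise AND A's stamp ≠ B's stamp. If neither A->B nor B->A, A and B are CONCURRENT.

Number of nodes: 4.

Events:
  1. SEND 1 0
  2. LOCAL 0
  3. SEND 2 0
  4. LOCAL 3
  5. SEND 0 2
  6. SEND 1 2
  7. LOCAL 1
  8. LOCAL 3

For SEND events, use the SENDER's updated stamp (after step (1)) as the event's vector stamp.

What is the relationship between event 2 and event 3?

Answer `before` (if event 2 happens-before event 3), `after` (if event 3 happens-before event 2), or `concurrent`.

Initial: VV[0]=[0, 0, 0, 0]
Initial: VV[1]=[0, 0, 0, 0]
Initial: VV[2]=[0, 0, 0, 0]
Initial: VV[3]=[0, 0, 0, 0]
Event 1: SEND 1->0: VV[1][1]++ -> VV[1]=[0, 1, 0, 0], msg_vec=[0, 1, 0, 0]; VV[0]=max(VV[0],msg_vec) then VV[0][0]++ -> VV[0]=[1, 1, 0, 0]
Event 2: LOCAL 0: VV[0][0]++ -> VV[0]=[2, 1, 0, 0]
Event 3: SEND 2->0: VV[2][2]++ -> VV[2]=[0, 0, 1, 0], msg_vec=[0, 0, 1, 0]; VV[0]=max(VV[0],msg_vec) then VV[0][0]++ -> VV[0]=[3, 1, 1, 0]
Event 4: LOCAL 3: VV[3][3]++ -> VV[3]=[0, 0, 0, 1]
Event 5: SEND 0->2: VV[0][0]++ -> VV[0]=[4, 1, 1, 0], msg_vec=[4, 1, 1, 0]; VV[2]=max(VV[2],msg_vec) then VV[2][2]++ -> VV[2]=[4, 1, 2, 0]
Event 6: SEND 1->2: VV[1][1]++ -> VV[1]=[0, 2, 0, 0], msg_vec=[0, 2, 0, 0]; VV[2]=max(VV[2],msg_vec) then VV[2][2]++ -> VV[2]=[4, 2, 3, 0]
Event 7: LOCAL 1: VV[1][1]++ -> VV[1]=[0, 3, 0, 0]
Event 8: LOCAL 3: VV[3][3]++ -> VV[3]=[0, 0, 0, 2]
Event 2 stamp: [2, 1, 0, 0]
Event 3 stamp: [0, 0, 1, 0]
[2, 1, 0, 0] <= [0, 0, 1, 0]? False
[0, 0, 1, 0] <= [2, 1, 0, 0]? False
Relation: concurrent

Answer: concurrent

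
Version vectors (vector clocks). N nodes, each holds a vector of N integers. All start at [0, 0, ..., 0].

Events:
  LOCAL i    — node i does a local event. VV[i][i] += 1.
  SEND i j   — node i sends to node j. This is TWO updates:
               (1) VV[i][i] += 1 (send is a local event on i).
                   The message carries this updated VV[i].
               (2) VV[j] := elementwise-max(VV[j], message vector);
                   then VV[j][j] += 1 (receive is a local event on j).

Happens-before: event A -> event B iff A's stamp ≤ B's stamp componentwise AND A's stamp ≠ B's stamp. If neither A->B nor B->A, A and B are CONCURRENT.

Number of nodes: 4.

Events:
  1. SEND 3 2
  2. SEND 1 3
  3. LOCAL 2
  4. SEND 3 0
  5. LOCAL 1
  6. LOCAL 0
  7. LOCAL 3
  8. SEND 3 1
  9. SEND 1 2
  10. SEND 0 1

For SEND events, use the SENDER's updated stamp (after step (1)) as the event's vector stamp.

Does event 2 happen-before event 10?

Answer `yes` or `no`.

Initial: VV[0]=[0, 0, 0, 0]
Initial: VV[1]=[0, 0, 0, 0]
Initial: VV[2]=[0, 0, 0, 0]
Initial: VV[3]=[0, 0, 0, 0]
Event 1: SEND 3->2: VV[3][3]++ -> VV[3]=[0, 0, 0, 1], msg_vec=[0, 0, 0, 1]; VV[2]=max(VV[2],msg_vec) then VV[2][2]++ -> VV[2]=[0, 0, 1, 1]
Event 2: SEND 1->3: VV[1][1]++ -> VV[1]=[0, 1, 0, 0], msg_vec=[0, 1, 0, 0]; VV[3]=max(VV[3],msg_vec) then VV[3][3]++ -> VV[3]=[0, 1, 0, 2]
Event 3: LOCAL 2: VV[2][2]++ -> VV[2]=[0, 0, 2, 1]
Event 4: SEND 3->0: VV[3][3]++ -> VV[3]=[0, 1, 0, 3], msg_vec=[0, 1, 0, 3]; VV[0]=max(VV[0],msg_vec) then VV[0][0]++ -> VV[0]=[1, 1, 0, 3]
Event 5: LOCAL 1: VV[1][1]++ -> VV[1]=[0, 2, 0, 0]
Event 6: LOCAL 0: VV[0][0]++ -> VV[0]=[2, 1, 0, 3]
Event 7: LOCAL 3: VV[3][3]++ -> VV[3]=[0, 1, 0, 4]
Event 8: SEND 3->1: VV[3][3]++ -> VV[3]=[0, 1, 0, 5], msg_vec=[0, 1, 0, 5]; VV[1]=max(VV[1],msg_vec) then VV[1][1]++ -> VV[1]=[0, 3, 0, 5]
Event 9: SEND 1->2: VV[1][1]++ -> VV[1]=[0, 4, 0, 5], msg_vec=[0, 4, 0, 5]; VV[2]=max(VV[2],msg_vec) then VV[2][2]++ -> VV[2]=[0, 4, 3, 5]
Event 10: SEND 0->1: VV[0][0]++ -> VV[0]=[3, 1, 0, 3], msg_vec=[3, 1, 0, 3]; VV[1]=max(VV[1],msg_vec) then VV[1][1]++ -> VV[1]=[3, 5, 0, 5]
Event 2 stamp: [0, 1, 0, 0]
Event 10 stamp: [3, 1, 0, 3]
[0, 1, 0, 0] <= [3, 1, 0, 3]? True. Equal? False. Happens-before: True

Answer: yes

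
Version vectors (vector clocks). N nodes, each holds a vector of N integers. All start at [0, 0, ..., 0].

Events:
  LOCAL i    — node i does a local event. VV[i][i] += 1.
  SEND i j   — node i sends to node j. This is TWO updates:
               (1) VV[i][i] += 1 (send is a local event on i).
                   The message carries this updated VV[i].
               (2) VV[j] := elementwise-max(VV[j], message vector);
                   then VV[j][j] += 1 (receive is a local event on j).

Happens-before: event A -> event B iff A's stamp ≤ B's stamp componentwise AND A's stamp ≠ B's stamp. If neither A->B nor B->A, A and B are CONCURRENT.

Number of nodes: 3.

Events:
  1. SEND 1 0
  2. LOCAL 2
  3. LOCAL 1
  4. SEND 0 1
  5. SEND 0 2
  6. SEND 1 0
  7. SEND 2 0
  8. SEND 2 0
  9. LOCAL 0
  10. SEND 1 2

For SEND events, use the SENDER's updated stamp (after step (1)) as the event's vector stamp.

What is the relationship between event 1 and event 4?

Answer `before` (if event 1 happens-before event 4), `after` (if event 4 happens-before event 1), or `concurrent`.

Answer: before

Derivation:
Initial: VV[0]=[0, 0, 0]
Initial: VV[1]=[0, 0, 0]
Initial: VV[2]=[0, 0, 0]
Event 1: SEND 1->0: VV[1][1]++ -> VV[1]=[0, 1, 0], msg_vec=[0, 1, 0]; VV[0]=max(VV[0],msg_vec) then VV[0][0]++ -> VV[0]=[1, 1, 0]
Event 2: LOCAL 2: VV[2][2]++ -> VV[2]=[0, 0, 1]
Event 3: LOCAL 1: VV[1][1]++ -> VV[1]=[0, 2, 0]
Event 4: SEND 0->1: VV[0][0]++ -> VV[0]=[2, 1, 0], msg_vec=[2, 1, 0]; VV[1]=max(VV[1],msg_vec) then VV[1][1]++ -> VV[1]=[2, 3, 0]
Event 5: SEND 0->2: VV[0][0]++ -> VV[0]=[3, 1, 0], msg_vec=[3, 1, 0]; VV[2]=max(VV[2],msg_vec) then VV[2][2]++ -> VV[2]=[3, 1, 2]
Event 6: SEND 1->0: VV[1][1]++ -> VV[1]=[2, 4, 0], msg_vec=[2, 4, 0]; VV[0]=max(VV[0],msg_vec) then VV[0][0]++ -> VV[0]=[4, 4, 0]
Event 7: SEND 2->0: VV[2][2]++ -> VV[2]=[3, 1, 3], msg_vec=[3, 1, 3]; VV[0]=max(VV[0],msg_vec) then VV[0][0]++ -> VV[0]=[5, 4, 3]
Event 8: SEND 2->0: VV[2][2]++ -> VV[2]=[3, 1, 4], msg_vec=[3, 1, 4]; VV[0]=max(VV[0],msg_vec) then VV[0][0]++ -> VV[0]=[6, 4, 4]
Event 9: LOCAL 0: VV[0][0]++ -> VV[0]=[7, 4, 4]
Event 10: SEND 1->2: VV[1][1]++ -> VV[1]=[2, 5, 0], msg_vec=[2, 5, 0]; VV[2]=max(VV[2],msg_vec) then VV[2][2]++ -> VV[2]=[3, 5, 5]
Event 1 stamp: [0, 1, 0]
Event 4 stamp: [2, 1, 0]
[0, 1, 0] <= [2, 1, 0]? True
[2, 1, 0] <= [0, 1, 0]? False
Relation: before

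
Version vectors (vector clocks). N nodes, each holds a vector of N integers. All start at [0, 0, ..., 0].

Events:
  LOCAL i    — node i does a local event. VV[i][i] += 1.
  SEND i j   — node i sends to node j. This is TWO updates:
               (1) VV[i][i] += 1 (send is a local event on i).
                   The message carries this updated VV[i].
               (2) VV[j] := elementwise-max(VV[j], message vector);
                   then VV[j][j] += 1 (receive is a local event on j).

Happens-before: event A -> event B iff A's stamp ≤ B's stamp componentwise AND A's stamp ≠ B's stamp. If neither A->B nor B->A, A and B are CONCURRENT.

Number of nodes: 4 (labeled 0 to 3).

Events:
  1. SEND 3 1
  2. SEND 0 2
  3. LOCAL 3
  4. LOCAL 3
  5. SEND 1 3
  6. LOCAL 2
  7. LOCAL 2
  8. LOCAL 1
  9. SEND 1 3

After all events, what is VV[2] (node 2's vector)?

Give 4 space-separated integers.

Initial: VV[0]=[0, 0, 0, 0]
Initial: VV[1]=[0, 0, 0, 0]
Initial: VV[2]=[0, 0, 0, 0]
Initial: VV[3]=[0, 0, 0, 0]
Event 1: SEND 3->1: VV[3][3]++ -> VV[3]=[0, 0, 0, 1], msg_vec=[0, 0, 0, 1]; VV[1]=max(VV[1],msg_vec) then VV[1][1]++ -> VV[1]=[0, 1, 0, 1]
Event 2: SEND 0->2: VV[0][0]++ -> VV[0]=[1, 0, 0, 0], msg_vec=[1, 0, 0, 0]; VV[2]=max(VV[2],msg_vec) then VV[2][2]++ -> VV[2]=[1, 0, 1, 0]
Event 3: LOCAL 3: VV[3][3]++ -> VV[3]=[0, 0, 0, 2]
Event 4: LOCAL 3: VV[3][3]++ -> VV[3]=[0, 0, 0, 3]
Event 5: SEND 1->3: VV[1][1]++ -> VV[1]=[0, 2, 0, 1], msg_vec=[0, 2, 0, 1]; VV[3]=max(VV[3],msg_vec) then VV[3][3]++ -> VV[3]=[0, 2, 0, 4]
Event 6: LOCAL 2: VV[2][2]++ -> VV[2]=[1, 0, 2, 0]
Event 7: LOCAL 2: VV[2][2]++ -> VV[2]=[1, 0, 3, 0]
Event 8: LOCAL 1: VV[1][1]++ -> VV[1]=[0, 3, 0, 1]
Event 9: SEND 1->3: VV[1][1]++ -> VV[1]=[0, 4, 0, 1], msg_vec=[0, 4, 0, 1]; VV[3]=max(VV[3],msg_vec) then VV[3][3]++ -> VV[3]=[0, 4, 0, 5]
Final vectors: VV[0]=[1, 0, 0, 0]; VV[1]=[0, 4, 0, 1]; VV[2]=[1, 0, 3, 0]; VV[3]=[0, 4, 0, 5]

Answer: 1 0 3 0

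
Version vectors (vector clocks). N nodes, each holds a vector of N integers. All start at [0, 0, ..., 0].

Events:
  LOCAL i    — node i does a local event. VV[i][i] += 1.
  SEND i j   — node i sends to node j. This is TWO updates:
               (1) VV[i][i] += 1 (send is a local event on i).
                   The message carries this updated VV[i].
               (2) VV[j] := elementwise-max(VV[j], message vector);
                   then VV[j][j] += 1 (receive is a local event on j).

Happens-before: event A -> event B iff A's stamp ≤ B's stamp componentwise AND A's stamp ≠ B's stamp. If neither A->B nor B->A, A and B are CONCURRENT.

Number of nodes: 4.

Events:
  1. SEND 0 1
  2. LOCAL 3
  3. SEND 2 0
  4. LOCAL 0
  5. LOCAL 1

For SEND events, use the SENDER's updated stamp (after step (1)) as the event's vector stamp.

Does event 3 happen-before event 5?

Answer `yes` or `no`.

Initial: VV[0]=[0, 0, 0, 0]
Initial: VV[1]=[0, 0, 0, 0]
Initial: VV[2]=[0, 0, 0, 0]
Initial: VV[3]=[0, 0, 0, 0]
Event 1: SEND 0->1: VV[0][0]++ -> VV[0]=[1, 0, 0, 0], msg_vec=[1, 0, 0, 0]; VV[1]=max(VV[1],msg_vec) then VV[1][1]++ -> VV[1]=[1, 1, 0, 0]
Event 2: LOCAL 3: VV[3][3]++ -> VV[3]=[0, 0, 0, 1]
Event 3: SEND 2->0: VV[2][2]++ -> VV[2]=[0, 0, 1, 0], msg_vec=[0, 0, 1, 0]; VV[0]=max(VV[0],msg_vec) then VV[0][0]++ -> VV[0]=[2, 0, 1, 0]
Event 4: LOCAL 0: VV[0][0]++ -> VV[0]=[3, 0, 1, 0]
Event 5: LOCAL 1: VV[1][1]++ -> VV[1]=[1, 2, 0, 0]
Event 3 stamp: [0, 0, 1, 0]
Event 5 stamp: [1, 2, 0, 0]
[0, 0, 1, 0] <= [1, 2, 0, 0]? False. Equal? False. Happens-before: False

Answer: no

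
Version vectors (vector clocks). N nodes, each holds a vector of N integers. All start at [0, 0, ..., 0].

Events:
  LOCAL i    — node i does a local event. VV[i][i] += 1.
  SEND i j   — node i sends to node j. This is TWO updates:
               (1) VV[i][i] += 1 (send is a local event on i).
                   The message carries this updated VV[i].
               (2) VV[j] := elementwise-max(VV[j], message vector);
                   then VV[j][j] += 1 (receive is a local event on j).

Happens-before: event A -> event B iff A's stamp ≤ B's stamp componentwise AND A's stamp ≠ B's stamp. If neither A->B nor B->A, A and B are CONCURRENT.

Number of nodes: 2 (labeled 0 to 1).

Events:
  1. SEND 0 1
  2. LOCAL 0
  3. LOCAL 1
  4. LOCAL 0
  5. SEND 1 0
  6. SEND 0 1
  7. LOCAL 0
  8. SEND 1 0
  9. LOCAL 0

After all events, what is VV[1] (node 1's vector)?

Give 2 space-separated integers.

Initial: VV[0]=[0, 0]
Initial: VV[1]=[0, 0]
Event 1: SEND 0->1: VV[0][0]++ -> VV[0]=[1, 0], msg_vec=[1, 0]; VV[1]=max(VV[1],msg_vec) then VV[1][1]++ -> VV[1]=[1, 1]
Event 2: LOCAL 0: VV[0][0]++ -> VV[0]=[2, 0]
Event 3: LOCAL 1: VV[1][1]++ -> VV[1]=[1, 2]
Event 4: LOCAL 0: VV[0][0]++ -> VV[0]=[3, 0]
Event 5: SEND 1->0: VV[1][1]++ -> VV[1]=[1, 3], msg_vec=[1, 3]; VV[0]=max(VV[0],msg_vec) then VV[0][0]++ -> VV[0]=[4, 3]
Event 6: SEND 0->1: VV[0][0]++ -> VV[0]=[5, 3], msg_vec=[5, 3]; VV[1]=max(VV[1],msg_vec) then VV[1][1]++ -> VV[1]=[5, 4]
Event 7: LOCAL 0: VV[0][0]++ -> VV[0]=[6, 3]
Event 8: SEND 1->0: VV[1][1]++ -> VV[1]=[5, 5], msg_vec=[5, 5]; VV[0]=max(VV[0],msg_vec) then VV[0][0]++ -> VV[0]=[7, 5]
Event 9: LOCAL 0: VV[0][0]++ -> VV[0]=[8, 5]
Final vectors: VV[0]=[8, 5]; VV[1]=[5, 5]

Answer: 5 5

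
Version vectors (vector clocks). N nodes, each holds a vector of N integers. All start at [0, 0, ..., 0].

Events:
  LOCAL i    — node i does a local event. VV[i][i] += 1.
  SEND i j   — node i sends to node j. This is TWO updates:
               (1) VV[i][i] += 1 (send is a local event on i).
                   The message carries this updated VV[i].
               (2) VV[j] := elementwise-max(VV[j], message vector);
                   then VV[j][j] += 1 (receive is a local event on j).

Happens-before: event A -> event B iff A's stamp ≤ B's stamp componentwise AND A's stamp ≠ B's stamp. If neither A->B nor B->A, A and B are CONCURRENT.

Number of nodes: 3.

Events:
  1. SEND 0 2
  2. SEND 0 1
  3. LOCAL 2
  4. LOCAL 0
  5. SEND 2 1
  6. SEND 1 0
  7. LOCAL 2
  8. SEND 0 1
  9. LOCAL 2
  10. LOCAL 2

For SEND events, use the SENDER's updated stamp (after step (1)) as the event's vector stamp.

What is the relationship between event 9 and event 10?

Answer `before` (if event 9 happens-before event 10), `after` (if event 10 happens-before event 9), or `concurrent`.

Initial: VV[0]=[0, 0, 0]
Initial: VV[1]=[0, 0, 0]
Initial: VV[2]=[0, 0, 0]
Event 1: SEND 0->2: VV[0][0]++ -> VV[0]=[1, 0, 0], msg_vec=[1, 0, 0]; VV[2]=max(VV[2],msg_vec) then VV[2][2]++ -> VV[2]=[1, 0, 1]
Event 2: SEND 0->1: VV[0][0]++ -> VV[0]=[2, 0, 0], msg_vec=[2, 0, 0]; VV[1]=max(VV[1],msg_vec) then VV[1][1]++ -> VV[1]=[2, 1, 0]
Event 3: LOCAL 2: VV[2][2]++ -> VV[2]=[1, 0, 2]
Event 4: LOCAL 0: VV[0][0]++ -> VV[0]=[3, 0, 0]
Event 5: SEND 2->1: VV[2][2]++ -> VV[2]=[1, 0, 3], msg_vec=[1, 0, 3]; VV[1]=max(VV[1],msg_vec) then VV[1][1]++ -> VV[1]=[2, 2, 3]
Event 6: SEND 1->0: VV[1][1]++ -> VV[1]=[2, 3, 3], msg_vec=[2, 3, 3]; VV[0]=max(VV[0],msg_vec) then VV[0][0]++ -> VV[0]=[4, 3, 3]
Event 7: LOCAL 2: VV[2][2]++ -> VV[2]=[1, 0, 4]
Event 8: SEND 0->1: VV[0][0]++ -> VV[0]=[5, 3, 3], msg_vec=[5, 3, 3]; VV[1]=max(VV[1],msg_vec) then VV[1][1]++ -> VV[1]=[5, 4, 3]
Event 9: LOCAL 2: VV[2][2]++ -> VV[2]=[1, 0, 5]
Event 10: LOCAL 2: VV[2][2]++ -> VV[2]=[1, 0, 6]
Event 9 stamp: [1, 0, 5]
Event 10 stamp: [1, 0, 6]
[1, 0, 5] <= [1, 0, 6]? True
[1, 0, 6] <= [1, 0, 5]? False
Relation: before

Answer: before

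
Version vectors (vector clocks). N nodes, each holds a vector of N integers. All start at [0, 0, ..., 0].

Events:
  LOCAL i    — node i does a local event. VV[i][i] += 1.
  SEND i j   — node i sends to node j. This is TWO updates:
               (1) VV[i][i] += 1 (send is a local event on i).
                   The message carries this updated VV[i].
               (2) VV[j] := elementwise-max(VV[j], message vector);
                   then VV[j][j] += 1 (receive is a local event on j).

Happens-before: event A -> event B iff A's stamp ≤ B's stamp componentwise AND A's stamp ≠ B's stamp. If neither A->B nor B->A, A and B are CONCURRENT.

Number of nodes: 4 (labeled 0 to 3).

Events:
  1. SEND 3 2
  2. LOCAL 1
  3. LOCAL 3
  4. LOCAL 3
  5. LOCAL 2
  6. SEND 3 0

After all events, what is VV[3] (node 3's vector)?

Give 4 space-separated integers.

Initial: VV[0]=[0, 0, 0, 0]
Initial: VV[1]=[0, 0, 0, 0]
Initial: VV[2]=[0, 0, 0, 0]
Initial: VV[3]=[0, 0, 0, 0]
Event 1: SEND 3->2: VV[3][3]++ -> VV[3]=[0, 0, 0, 1], msg_vec=[0, 0, 0, 1]; VV[2]=max(VV[2],msg_vec) then VV[2][2]++ -> VV[2]=[0, 0, 1, 1]
Event 2: LOCAL 1: VV[1][1]++ -> VV[1]=[0, 1, 0, 0]
Event 3: LOCAL 3: VV[3][3]++ -> VV[3]=[0, 0, 0, 2]
Event 4: LOCAL 3: VV[3][3]++ -> VV[3]=[0, 0, 0, 3]
Event 5: LOCAL 2: VV[2][2]++ -> VV[2]=[0, 0, 2, 1]
Event 6: SEND 3->0: VV[3][3]++ -> VV[3]=[0, 0, 0, 4], msg_vec=[0, 0, 0, 4]; VV[0]=max(VV[0],msg_vec) then VV[0][0]++ -> VV[0]=[1, 0, 0, 4]
Final vectors: VV[0]=[1, 0, 0, 4]; VV[1]=[0, 1, 0, 0]; VV[2]=[0, 0, 2, 1]; VV[3]=[0, 0, 0, 4]

Answer: 0 0 0 4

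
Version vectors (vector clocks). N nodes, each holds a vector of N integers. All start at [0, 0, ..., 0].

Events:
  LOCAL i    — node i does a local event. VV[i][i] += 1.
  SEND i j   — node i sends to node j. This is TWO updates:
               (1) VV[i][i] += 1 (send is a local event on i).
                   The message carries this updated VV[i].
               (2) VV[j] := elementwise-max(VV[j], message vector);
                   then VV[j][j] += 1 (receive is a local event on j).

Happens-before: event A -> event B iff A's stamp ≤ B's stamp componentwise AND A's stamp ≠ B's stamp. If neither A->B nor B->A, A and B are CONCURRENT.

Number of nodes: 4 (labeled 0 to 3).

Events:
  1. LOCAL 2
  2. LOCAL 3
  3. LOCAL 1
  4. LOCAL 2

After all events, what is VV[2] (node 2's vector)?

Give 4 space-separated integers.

Answer: 0 0 2 0

Derivation:
Initial: VV[0]=[0, 0, 0, 0]
Initial: VV[1]=[0, 0, 0, 0]
Initial: VV[2]=[0, 0, 0, 0]
Initial: VV[3]=[0, 0, 0, 0]
Event 1: LOCAL 2: VV[2][2]++ -> VV[2]=[0, 0, 1, 0]
Event 2: LOCAL 3: VV[3][3]++ -> VV[3]=[0, 0, 0, 1]
Event 3: LOCAL 1: VV[1][1]++ -> VV[1]=[0, 1, 0, 0]
Event 4: LOCAL 2: VV[2][2]++ -> VV[2]=[0, 0, 2, 0]
Final vectors: VV[0]=[0, 0, 0, 0]; VV[1]=[0, 1, 0, 0]; VV[2]=[0, 0, 2, 0]; VV[3]=[0, 0, 0, 1]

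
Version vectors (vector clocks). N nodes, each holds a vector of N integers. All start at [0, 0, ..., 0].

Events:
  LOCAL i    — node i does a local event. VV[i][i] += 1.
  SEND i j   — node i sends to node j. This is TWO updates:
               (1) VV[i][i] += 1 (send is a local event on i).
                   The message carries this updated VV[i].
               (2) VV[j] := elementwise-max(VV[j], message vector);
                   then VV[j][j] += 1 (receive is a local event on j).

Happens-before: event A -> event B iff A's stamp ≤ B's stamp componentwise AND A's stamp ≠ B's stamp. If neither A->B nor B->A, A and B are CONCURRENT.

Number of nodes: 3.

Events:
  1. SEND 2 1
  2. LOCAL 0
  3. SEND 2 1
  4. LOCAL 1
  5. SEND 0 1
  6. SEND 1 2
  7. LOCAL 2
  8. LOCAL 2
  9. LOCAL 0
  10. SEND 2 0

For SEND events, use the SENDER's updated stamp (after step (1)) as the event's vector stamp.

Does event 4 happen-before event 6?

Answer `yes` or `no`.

Answer: yes

Derivation:
Initial: VV[0]=[0, 0, 0]
Initial: VV[1]=[0, 0, 0]
Initial: VV[2]=[0, 0, 0]
Event 1: SEND 2->1: VV[2][2]++ -> VV[2]=[0, 0, 1], msg_vec=[0, 0, 1]; VV[1]=max(VV[1],msg_vec) then VV[1][1]++ -> VV[1]=[0, 1, 1]
Event 2: LOCAL 0: VV[0][0]++ -> VV[0]=[1, 0, 0]
Event 3: SEND 2->1: VV[2][2]++ -> VV[2]=[0, 0, 2], msg_vec=[0, 0, 2]; VV[1]=max(VV[1],msg_vec) then VV[1][1]++ -> VV[1]=[0, 2, 2]
Event 4: LOCAL 1: VV[1][1]++ -> VV[1]=[0, 3, 2]
Event 5: SEND 0->1: VV[0][0]++ -> VV[0]=[2, 0, 0], msg_vec=[2, 0, 0]; VV[1]=max(VV[1],msg_vec) then VV[1][1]++ -> VV[1]=[2, 4, 2]
Event 6: SEND 1->2: VV[1][1]++ -> VV[1]=[2, 5, 2], msg_vec=[2, 5, 2]; VV[2]=max(VV[2],msg_vec) then VV[2][2]++ -> VV[2]=[2, 5, 3]
Event 7: LOCAL 2: VV[2][2]++ -> VV[2]=[2, 5, 4]
Event 8: LOCAL 2: VV[2][2]++ -> VV[2]=[2, 5, 5]
Event 9: LOCAL 0: VV[0][0]++ -> VV[0]=[3, 0, 0]
Event 10: SEND 2->0: VV[2][2]++ -> VV[2]=[2, 5, 6], msg_vec=[2, 5, 6]; VV[0]=max(VV[0],msg_vec) then VV[0][0]++ -> VV[0]=[4, 5, 6]
Event 4 stamp: [0, 3, 2]
Event 6 stamp: [2, 5, 2]
[0, 3, 2] <= [2, 5, 2]? True. Equal? False. Happens-before: True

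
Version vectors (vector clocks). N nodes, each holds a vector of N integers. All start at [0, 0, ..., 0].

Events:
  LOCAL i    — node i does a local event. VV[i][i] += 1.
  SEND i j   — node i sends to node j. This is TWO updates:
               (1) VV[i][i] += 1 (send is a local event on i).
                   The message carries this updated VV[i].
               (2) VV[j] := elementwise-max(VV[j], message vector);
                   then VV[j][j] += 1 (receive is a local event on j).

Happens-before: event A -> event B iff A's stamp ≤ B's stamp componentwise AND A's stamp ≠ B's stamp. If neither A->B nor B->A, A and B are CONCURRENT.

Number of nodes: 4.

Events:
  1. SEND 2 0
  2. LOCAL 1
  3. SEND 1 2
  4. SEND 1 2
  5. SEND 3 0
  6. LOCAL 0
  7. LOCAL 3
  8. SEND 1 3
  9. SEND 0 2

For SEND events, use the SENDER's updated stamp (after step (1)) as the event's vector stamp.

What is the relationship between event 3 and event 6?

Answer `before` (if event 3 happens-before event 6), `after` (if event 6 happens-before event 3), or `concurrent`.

Answer: concurrent

Derivation:
Initial: VV[0]=[0, 0, 0, 0]
Initial: VV[1]=[0, 0, 0, 0]
Initial: VV[2]=[0, 0, 0, 0]
Initial: VV[3]=[0, 0, 0, 0]
Event 1: SEND 2->0: VV[2][2]++ -> VV[2]=[0, 0, 1, 0], msg_vec=[0, 0, 1, 0]; VV[0]=max(VV[0],msg_vec) then VV[0][0]++ -> VV[0]=[1, 0, 1, 0]
Event 2: LOCAL 1: VV[1][1]++ -> VV[1]=[0, 1, 0, 0]
Event 3: SEND 1->2: VV[1][1]++ -> VV[1]=[0, 2, 0, 0], msg_vec=[0, 2, 0, 0]; VV[2]=max(VV[2],msg_vec) then VV[2][2]++ -> VV[2]=[0, 2, 2, 0]
Event 4: SEND 1->2: VV[1][1]++ -> VV[1]=[0, 3, 0, 0], msg_vec=[0, 3, 0, 0]; VV[2]=max(VV[2],msg_vec) then VV[2][2]++ -> VV[2]=[0, 3, 3, 0]
Event 5: SEND 3->0: VV[3][3]++ -> VV[3]=[0, 0, 0, 1], msg_vec=[0, 0, 0, 1]; VV[0]=max(VV[0],msg_vec) then VV[0][0]++ -> VV[0]=[2, 0, 1, 1]
Event 6: LOCAL 0: VV[0][0]++ -> VV[0]=[3, 0, 1, 1]
Event 7: LOCAL 3: VV[3][3]++ -> VV[3]=[0, 0, 0, 2]
Event 8: SEND 1->3: VV[1][1]++ -> VV[1]=[0, 4, 0, 0], msg_vec=[0, 4, 0, 0]; VV[3]=max(VV[3],msg_vec) then VV[3][3]++ -> VV[3]=[0, 4, 0, 3]
Event 9: SEND 0->2: VV[0][0]++ -> VV[0]=[4, 0, 1, 1], msg_vec=[4, 0, 1, 1]; VV[2]=max(VV[2],msg_vec) then VV[2][2]++ -> VV[2]=[4, 3, 4, 1]
Event 3 stamp: [0, 2, 0, 0]
Event 6 stamp: [3, 0, 1, 1]
[0, 2, 0, 0] <= [3, 0, 1, 1]? False
[3, 0, 1, 1] <= [0, 2, 0, 0]? False
Relation: concurrent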